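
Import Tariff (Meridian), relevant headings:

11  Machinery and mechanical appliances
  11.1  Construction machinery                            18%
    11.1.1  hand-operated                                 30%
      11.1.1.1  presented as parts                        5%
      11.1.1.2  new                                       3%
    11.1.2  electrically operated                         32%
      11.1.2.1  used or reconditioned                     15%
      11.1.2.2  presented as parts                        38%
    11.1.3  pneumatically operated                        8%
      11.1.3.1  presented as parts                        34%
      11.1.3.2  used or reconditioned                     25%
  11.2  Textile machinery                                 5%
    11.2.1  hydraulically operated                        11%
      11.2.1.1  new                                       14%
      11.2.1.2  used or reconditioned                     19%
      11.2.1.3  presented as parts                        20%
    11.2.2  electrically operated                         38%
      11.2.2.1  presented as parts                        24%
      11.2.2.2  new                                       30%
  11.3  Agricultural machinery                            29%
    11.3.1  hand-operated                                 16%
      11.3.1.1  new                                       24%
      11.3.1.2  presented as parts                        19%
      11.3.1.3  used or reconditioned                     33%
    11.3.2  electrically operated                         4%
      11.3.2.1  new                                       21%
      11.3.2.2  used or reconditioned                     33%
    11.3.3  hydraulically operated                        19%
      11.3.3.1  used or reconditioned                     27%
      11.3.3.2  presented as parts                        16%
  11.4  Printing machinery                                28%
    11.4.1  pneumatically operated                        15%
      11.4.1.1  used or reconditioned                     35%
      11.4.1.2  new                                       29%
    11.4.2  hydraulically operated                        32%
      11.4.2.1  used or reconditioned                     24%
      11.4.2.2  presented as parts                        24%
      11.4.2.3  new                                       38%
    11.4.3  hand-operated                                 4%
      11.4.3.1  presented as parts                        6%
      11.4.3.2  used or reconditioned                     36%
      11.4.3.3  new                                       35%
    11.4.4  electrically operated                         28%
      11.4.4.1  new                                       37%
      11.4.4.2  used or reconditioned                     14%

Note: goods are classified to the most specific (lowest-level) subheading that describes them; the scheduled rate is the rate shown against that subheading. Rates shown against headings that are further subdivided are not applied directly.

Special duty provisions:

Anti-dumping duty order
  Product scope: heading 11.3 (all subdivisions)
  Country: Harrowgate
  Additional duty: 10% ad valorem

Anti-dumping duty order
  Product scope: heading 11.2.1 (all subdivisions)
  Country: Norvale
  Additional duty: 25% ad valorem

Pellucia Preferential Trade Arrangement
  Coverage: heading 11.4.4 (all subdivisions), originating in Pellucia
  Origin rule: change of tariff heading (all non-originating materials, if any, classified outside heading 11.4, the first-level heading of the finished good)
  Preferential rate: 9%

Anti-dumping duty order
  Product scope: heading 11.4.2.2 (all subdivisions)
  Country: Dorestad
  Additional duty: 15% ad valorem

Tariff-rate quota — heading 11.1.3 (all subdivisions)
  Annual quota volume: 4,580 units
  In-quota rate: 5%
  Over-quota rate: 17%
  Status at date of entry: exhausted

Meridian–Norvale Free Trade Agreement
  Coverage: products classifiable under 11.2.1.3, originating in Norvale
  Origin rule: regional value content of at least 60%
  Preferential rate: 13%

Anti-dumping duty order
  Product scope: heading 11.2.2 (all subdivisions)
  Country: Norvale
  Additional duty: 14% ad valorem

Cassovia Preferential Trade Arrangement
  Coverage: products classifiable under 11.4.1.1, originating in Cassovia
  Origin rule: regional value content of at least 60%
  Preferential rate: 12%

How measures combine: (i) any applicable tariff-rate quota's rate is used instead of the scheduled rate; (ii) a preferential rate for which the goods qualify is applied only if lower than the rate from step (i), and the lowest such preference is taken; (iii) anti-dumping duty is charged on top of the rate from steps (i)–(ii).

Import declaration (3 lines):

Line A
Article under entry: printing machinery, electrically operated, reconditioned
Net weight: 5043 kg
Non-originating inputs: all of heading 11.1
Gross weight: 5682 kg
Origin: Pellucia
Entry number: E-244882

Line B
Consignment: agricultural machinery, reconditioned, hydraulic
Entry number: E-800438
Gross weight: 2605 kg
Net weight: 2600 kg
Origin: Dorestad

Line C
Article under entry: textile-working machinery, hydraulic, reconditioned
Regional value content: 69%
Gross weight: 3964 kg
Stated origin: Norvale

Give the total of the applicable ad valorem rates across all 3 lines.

Line A: printing → 11.4; electrically operated → 11.4.4; reconditioned → 11.4.4.2. Scheduled 14%. Pellucia agreement on 11.4.4: CTH met → 9% available; preferential 9%. → 9%.
Line B: agricultural → 11.3; hydraulic → 11.3.3; reconditioned → 11.3.3.1. Scheduled 27%. No special measure applies. → 27%.
Line C: textile-working → 11.2; hydraulic → 11.2.1; reconditioned → 11.2.1.2. Scheduled 19%. Norvale agreement on 11.2.1.3: 11.2.1.2 not covered; anti-dumping (Norvale, 11.2.1): +25%; total 19% + 25% = 44%. → 44%.
Sum: 9% + 27% + 44% = 80%.

80%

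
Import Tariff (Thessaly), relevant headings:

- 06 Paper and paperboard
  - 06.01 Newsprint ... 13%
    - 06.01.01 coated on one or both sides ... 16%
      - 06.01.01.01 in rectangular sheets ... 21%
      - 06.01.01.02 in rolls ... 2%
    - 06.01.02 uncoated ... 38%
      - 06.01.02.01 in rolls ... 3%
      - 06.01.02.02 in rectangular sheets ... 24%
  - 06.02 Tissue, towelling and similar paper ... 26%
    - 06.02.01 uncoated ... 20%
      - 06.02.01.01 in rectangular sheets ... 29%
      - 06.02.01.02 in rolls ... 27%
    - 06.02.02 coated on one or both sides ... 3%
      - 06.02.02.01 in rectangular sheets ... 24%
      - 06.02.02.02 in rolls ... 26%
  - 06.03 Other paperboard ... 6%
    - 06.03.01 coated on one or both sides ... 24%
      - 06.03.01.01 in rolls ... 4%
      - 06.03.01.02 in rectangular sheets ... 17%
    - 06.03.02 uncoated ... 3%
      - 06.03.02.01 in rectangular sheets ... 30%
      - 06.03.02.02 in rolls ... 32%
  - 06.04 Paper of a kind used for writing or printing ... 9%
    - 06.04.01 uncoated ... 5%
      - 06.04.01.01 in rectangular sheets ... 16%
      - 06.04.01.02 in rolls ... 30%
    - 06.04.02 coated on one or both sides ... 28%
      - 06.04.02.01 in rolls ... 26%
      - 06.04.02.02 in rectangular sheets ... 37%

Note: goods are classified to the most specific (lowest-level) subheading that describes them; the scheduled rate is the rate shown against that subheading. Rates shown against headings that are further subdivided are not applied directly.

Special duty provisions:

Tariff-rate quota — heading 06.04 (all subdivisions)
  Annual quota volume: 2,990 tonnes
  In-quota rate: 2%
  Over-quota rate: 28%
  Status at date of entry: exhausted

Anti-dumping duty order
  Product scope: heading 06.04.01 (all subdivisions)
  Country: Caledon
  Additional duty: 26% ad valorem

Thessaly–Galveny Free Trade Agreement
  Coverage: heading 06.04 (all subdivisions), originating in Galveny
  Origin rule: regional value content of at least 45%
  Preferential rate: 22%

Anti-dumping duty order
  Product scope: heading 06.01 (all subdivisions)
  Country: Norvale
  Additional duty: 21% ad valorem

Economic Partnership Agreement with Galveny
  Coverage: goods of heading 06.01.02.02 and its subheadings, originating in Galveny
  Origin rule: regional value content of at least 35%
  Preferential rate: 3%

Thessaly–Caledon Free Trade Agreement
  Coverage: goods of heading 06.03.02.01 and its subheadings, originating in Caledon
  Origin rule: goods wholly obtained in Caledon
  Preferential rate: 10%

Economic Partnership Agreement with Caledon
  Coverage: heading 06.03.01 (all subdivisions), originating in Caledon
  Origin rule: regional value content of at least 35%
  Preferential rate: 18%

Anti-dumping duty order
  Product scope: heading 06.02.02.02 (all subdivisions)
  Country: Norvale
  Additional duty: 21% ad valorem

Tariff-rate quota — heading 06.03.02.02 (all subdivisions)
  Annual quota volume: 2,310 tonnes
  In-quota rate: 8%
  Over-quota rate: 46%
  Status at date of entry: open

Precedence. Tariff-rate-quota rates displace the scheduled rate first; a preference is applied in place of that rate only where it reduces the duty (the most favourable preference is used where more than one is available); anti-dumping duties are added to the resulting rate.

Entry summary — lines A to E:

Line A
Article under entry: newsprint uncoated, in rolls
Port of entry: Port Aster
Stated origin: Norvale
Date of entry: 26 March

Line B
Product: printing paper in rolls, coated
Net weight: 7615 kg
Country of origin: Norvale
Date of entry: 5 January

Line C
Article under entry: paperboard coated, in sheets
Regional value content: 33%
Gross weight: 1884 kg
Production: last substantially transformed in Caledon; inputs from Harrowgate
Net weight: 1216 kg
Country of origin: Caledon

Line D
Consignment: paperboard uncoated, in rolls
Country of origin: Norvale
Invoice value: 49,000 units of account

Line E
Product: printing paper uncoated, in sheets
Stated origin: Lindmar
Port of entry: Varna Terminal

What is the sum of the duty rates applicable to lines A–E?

105%

Line A: newsprint → 06.01; uncoated → 06.01.02; in rolls → 06.01.02.01. Scheduled 3%. anti-dumping (Norvale, 06.01): +21%; total 3% + 21% = 24%. → 24%.
Line B: printing paper → 06.04; coated → 06.04.02; in rolls → 06.04.02.01. Scheduled 26%. quota on 06.04 exhausted → over-quota 28%. → 28%.
Line C: paperboard → 06.03; coated → 06.03.01; in sheets → 06.03.01.02. Scheduled 17%. Caledon agreement on 06.03.02.01: 06.03.01.02 not covered; Caledon agreement on 06.03.01: RVC < 35%. → 17%.
Line D: paperboard → 06.03; uncoated → 06.03.02; in rolls → 06.03.02.02. Scheduled 32%. quota on 06.03.02.02 open → in-quota 8%. → 8%.
Line E: printing paper → 06.04; uncoated → 06.04.01; in sheets → 06.04.01.01. Scheduled 16%. quota on 06.04 exhausted → over-quota 28%. → 28%.
Sum: 24% + 28% + 17% + 8% + 28% = 105%.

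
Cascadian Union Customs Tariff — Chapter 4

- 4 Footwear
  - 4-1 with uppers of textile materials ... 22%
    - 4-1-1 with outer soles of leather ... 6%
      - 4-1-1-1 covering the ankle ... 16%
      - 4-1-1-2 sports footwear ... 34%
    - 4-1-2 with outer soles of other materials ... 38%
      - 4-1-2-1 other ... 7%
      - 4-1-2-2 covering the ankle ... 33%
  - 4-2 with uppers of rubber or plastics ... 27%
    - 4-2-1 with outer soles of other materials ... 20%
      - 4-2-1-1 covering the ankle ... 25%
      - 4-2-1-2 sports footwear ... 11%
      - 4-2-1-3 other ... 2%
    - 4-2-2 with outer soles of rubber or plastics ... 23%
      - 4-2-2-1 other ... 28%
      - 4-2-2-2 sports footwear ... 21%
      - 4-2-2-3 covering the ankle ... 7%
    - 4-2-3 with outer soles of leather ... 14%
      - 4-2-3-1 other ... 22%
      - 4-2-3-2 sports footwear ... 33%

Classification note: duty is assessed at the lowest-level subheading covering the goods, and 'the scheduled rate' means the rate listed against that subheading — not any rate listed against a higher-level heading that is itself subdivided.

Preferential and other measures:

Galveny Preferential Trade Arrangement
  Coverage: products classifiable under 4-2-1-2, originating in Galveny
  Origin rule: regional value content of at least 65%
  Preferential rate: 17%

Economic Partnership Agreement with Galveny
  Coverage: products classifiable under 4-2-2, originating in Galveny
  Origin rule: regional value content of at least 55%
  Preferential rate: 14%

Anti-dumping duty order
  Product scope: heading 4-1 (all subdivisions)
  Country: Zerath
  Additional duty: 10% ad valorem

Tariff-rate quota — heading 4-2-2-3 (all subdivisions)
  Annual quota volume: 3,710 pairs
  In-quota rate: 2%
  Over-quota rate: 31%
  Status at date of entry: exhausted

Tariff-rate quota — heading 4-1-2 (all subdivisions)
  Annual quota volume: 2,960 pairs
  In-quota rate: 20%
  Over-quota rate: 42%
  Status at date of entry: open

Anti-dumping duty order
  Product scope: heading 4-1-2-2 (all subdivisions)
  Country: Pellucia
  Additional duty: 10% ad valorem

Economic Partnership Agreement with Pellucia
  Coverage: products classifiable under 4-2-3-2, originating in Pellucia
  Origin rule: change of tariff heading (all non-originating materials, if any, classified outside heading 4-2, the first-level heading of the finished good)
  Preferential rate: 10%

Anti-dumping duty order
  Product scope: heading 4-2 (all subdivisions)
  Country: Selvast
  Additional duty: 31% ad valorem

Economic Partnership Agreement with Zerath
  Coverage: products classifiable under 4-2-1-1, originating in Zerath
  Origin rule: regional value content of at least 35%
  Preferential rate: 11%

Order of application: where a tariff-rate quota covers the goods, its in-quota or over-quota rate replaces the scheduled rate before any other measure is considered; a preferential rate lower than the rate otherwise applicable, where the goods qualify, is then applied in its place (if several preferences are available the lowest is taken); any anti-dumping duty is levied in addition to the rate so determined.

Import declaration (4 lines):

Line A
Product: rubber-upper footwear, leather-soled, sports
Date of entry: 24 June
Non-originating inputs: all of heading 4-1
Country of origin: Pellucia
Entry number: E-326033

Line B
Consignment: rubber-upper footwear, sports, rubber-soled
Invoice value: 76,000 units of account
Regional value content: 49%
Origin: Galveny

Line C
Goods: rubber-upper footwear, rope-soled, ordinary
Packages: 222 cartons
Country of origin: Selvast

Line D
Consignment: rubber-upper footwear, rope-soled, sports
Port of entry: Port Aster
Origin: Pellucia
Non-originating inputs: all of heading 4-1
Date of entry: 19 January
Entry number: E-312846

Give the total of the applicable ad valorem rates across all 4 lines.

75%

Line A: rubber-upper → 4-2; leather-soled → 4-2-3; sports → 4-2-3-2. Scheduled 33%. Pellucia agreement on 4-2-3-2: CTH met → 10% available; preferential 10%. → 10%.
Line B: rubber-upper → 4-2; rubber-soled → 4-2-2; sports → 4-2-2-2. Scheduled 21%. Galveny agreement on 4-2-1-2: 4-2-2-2 not covered; Galveny agreement on 4-2-2: RVC < 55%. → 21%.
Line C: rubber-upper → 4-2; rope-soled → 4-2-1; ordinary → 4-2-1-3. Scheduled 2%. anti-dumping (Selvast, 4-2): +31%; total 2% + 31% = 33%. → 33%.
Line D: rubber-upper → 4-2; rope-soled → 4-2-1; sports → 4-2-1-2. Scheduled 11%. Pellucia agreement on 4-2-3-2: 4-2-1-2 not covered. → 11%.
Sum: 10% + 21% + 33% + 11% = 75%.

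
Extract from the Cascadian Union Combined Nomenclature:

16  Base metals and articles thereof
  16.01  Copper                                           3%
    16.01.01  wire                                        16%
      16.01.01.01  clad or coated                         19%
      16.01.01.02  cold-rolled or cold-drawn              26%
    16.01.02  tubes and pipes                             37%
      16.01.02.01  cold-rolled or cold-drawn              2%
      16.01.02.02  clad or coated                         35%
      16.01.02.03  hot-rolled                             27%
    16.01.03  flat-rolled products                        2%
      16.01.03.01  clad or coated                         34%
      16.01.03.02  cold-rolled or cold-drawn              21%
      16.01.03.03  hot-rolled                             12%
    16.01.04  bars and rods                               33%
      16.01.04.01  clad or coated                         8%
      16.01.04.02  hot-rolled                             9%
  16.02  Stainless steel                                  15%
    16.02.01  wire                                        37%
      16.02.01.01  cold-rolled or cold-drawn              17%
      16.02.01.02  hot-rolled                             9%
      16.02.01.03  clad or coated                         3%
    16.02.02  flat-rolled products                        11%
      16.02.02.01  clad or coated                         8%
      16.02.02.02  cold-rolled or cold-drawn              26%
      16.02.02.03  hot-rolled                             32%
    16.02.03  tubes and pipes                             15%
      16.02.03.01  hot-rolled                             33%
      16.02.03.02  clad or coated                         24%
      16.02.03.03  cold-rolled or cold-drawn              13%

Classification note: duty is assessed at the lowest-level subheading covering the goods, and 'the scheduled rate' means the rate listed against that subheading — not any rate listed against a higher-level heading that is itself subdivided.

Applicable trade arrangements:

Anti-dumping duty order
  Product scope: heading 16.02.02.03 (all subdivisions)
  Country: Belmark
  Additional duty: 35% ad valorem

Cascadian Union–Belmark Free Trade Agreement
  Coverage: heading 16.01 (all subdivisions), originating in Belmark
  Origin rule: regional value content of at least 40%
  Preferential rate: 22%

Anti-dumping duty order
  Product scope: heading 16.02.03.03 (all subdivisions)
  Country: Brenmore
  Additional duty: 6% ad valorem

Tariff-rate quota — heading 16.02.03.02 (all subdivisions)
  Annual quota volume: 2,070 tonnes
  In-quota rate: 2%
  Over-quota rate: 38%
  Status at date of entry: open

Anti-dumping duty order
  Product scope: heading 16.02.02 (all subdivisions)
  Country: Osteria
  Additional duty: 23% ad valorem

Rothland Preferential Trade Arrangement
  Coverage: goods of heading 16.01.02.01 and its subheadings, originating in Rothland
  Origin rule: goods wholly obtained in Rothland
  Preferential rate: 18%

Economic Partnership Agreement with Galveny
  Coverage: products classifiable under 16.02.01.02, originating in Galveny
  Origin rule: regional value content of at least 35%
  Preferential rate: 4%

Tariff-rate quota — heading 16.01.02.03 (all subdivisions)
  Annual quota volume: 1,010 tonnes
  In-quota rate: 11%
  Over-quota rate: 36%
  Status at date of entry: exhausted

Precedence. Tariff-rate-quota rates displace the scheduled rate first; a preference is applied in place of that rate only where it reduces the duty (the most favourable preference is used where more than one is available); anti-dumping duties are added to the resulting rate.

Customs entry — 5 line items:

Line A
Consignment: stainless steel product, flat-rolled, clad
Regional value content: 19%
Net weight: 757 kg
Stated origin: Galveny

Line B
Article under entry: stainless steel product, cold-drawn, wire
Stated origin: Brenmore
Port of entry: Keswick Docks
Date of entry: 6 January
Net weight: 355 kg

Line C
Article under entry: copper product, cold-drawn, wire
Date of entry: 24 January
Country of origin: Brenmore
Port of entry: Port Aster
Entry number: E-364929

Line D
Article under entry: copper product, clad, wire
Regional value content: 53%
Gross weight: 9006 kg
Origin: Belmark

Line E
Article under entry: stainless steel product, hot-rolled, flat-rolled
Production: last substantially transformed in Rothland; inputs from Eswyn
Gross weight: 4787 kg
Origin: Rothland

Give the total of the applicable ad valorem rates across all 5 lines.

Line A: stainless steel → 16.02; flat-rolled → 16.02.02; clad → 16.02.02.01. Scheduled 8%. Galveny agreement on 16.02.01.02: 16.02.02.01 not covered. → 8%.
Line B: stainless steel → 16.02; wire → 16.02.01; cold-drawn → 16.02.01.01. Scheduled 17%. No special measure applies. → 17%.
Line C: copper → 16.01; wire → 16.01.01; cold-drawn → 16.01.01.02. Scheduled 26%. No special measure applies. → 26%.
Line D: copper → 16.01; wire → 16.01.01; clad → 16.01.01.01. Scheduled 19%. Belmark agreement on 16.01: RVC ≥ 40% → 22% available; preference 22% not lower than 19% → no reduction. → 19%.
Line E: stainless steel → 16.02; flat-rolled → 16.02.02; hot-rolled → 16.02.02.03. Scheduled 32%. Rothland agreement on 16.01.02.01: 16.02.02.03 not covered. → 32%.
Sum: 8% + 17% + 26% + 19% + 32% = 102%.

102%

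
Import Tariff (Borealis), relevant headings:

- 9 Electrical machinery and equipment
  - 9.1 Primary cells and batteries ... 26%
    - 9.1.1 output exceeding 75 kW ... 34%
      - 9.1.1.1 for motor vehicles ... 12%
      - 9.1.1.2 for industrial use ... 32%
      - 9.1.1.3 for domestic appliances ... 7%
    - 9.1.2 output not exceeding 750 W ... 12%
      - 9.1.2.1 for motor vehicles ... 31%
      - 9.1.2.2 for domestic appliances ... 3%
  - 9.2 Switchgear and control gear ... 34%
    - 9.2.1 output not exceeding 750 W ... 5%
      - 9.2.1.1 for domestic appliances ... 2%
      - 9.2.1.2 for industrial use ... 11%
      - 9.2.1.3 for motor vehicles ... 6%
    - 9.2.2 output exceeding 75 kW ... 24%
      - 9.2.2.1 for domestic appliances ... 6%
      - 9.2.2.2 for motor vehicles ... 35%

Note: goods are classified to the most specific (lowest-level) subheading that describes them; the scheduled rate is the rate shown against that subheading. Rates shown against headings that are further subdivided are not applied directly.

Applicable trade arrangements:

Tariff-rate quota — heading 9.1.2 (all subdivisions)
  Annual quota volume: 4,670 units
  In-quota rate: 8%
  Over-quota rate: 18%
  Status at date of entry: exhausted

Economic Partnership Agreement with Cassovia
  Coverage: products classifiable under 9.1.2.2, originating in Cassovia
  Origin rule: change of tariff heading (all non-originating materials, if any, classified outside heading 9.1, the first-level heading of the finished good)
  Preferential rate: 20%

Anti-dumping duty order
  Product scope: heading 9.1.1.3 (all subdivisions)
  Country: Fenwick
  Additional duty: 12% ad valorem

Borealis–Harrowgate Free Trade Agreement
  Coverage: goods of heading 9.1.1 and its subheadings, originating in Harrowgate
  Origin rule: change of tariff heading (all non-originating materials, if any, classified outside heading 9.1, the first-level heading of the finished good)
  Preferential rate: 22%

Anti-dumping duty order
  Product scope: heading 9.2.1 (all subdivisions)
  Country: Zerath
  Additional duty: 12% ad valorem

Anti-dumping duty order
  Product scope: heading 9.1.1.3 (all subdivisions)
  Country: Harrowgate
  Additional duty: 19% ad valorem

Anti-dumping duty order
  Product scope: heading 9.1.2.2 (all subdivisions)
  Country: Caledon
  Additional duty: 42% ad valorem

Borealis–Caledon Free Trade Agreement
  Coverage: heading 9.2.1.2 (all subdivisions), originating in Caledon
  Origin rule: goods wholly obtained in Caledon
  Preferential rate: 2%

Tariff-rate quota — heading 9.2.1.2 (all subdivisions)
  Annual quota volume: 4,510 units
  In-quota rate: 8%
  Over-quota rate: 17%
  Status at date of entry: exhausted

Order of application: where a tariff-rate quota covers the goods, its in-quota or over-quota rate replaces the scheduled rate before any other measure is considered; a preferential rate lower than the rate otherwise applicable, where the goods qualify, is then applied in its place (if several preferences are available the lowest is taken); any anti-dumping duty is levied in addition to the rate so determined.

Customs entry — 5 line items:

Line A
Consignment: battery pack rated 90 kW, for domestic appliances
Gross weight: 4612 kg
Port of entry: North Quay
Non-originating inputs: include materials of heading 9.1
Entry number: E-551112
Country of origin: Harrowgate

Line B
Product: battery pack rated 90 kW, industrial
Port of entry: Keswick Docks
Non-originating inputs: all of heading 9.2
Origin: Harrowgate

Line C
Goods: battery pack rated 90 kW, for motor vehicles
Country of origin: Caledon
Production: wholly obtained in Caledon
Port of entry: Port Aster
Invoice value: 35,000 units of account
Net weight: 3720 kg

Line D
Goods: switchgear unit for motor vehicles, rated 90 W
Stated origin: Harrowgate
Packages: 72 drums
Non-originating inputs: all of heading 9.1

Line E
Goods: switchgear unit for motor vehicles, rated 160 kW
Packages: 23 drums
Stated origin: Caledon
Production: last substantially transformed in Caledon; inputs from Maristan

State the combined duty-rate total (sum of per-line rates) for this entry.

Line A: battery pack → 9.1; rated 90 kW → 9.1.1; for domestic appliances → 9.1.1.3. Scheduled 7%. Harrowgate agreement on 9.1.1: CTH not met; anti-dumping (Harrowgate, 9.1.1.3): +19%; total 7% + 19% = 26%. → 26%.
Line B: battery pack → 9.1; rated 90 kW → 9.1.1; industrial → 9.1.1.2. Scheduled 32%. Harrowgate agreement on 9.1.1: CTH met → 22% available; preferential 22%. → 22%.
Line C: battery pack → 9.1; rated 90 kW → 9.1.1; for motor vehicles → 9.1.1.1. Scheduled 12%. Caledon agreement on 9.2.1.2: 9.1.1.1 not covered. → 12%.
Line D: switchgear unit → 9.2; rated 90 W → 9.2.1; for motor vehicles → 9.2.1.3. Scheduled 6%. Harrowgate agreement on 9.1.1: 9.2.1.3 not covered. → 6%.
Line E: switchgear unit → 9.2; rated 160 kW → 9.2.2; for motor vehicles → 9.2.2.2. Scheduled 35%. Caledon agreement on 9.2.1.2: 9.2.2.2 not covered. → 35%.
Sum: 26% + 22% + 12% + 6% + 35% = 101%.

101%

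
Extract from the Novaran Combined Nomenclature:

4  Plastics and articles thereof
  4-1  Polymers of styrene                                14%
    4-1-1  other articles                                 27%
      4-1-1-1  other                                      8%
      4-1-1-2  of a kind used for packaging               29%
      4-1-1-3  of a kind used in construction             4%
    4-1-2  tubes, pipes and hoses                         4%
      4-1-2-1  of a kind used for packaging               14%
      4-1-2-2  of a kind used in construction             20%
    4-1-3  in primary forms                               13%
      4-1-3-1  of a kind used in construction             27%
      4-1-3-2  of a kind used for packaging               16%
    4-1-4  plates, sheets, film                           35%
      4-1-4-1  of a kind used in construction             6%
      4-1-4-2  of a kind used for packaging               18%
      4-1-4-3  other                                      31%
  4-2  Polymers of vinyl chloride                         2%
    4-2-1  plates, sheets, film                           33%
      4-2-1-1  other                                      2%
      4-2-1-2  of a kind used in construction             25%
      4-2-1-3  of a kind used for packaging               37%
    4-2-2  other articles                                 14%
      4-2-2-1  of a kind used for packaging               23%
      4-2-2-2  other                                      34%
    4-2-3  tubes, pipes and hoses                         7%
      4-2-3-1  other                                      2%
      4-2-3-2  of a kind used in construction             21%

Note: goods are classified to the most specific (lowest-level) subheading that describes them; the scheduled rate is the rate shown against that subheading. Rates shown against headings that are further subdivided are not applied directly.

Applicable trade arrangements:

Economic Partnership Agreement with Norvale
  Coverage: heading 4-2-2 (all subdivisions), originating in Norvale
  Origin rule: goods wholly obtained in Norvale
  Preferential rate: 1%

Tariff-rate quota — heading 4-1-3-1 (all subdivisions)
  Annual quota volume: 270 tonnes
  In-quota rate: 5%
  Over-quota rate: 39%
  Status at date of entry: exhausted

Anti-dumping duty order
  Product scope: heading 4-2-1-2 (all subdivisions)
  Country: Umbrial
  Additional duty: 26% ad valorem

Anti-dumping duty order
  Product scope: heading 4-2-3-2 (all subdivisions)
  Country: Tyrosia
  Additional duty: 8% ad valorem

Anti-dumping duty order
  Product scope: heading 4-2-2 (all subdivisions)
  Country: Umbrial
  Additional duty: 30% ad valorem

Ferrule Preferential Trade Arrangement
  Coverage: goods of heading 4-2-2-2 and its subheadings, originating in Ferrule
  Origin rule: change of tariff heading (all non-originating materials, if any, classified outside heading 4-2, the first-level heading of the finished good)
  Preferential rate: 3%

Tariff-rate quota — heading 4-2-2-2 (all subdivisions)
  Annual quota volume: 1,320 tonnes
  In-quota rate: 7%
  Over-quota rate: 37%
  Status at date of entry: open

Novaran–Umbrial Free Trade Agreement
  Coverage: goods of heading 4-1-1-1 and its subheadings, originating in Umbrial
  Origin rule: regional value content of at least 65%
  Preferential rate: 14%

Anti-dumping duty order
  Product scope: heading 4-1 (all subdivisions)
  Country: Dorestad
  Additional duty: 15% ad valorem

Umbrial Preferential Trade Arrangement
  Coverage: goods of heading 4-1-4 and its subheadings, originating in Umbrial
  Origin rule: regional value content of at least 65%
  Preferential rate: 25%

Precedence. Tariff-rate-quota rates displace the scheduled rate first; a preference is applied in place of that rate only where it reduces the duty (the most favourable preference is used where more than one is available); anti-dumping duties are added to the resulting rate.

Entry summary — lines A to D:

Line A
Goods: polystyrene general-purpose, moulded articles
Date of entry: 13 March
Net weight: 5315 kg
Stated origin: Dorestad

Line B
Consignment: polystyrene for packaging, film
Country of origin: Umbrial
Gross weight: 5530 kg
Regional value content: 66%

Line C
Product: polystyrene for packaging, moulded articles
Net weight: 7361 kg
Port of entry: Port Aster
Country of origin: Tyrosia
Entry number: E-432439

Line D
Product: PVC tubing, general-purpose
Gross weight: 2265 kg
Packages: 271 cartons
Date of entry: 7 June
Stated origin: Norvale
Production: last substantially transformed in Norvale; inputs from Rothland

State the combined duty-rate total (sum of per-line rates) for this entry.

Line A: polystyrene → 4-1; moulded articles → 4-1-1; general-purpose → 4-1-1-1. Scheduled 8%. anti-dumping (Dorestad, 4-1): +15%; total 8% + 15% = 23%. → 23%.
Line B: polystyrene → 4-1; film → 4-1-4; for packaging → 4-1-4-2. Scheduled 18%. Umbrial agreement on 4-1-1-1: 4-1-4-2 not covered; Umbrial agreement on 4-1-4: RVC ≥ 65% → 25% available; preference 25% not lower than 18% → no reduction. → 18%.
Line C: polystyrene → 4-1; moulded articles → 4-1-1; for packaging → 4-1-1-2. Scheduled 29%. No special measure applies. → 29%.
Line D: PVC → 4-2; tubing → 4-2-3; general-purpose → 4-2-3-1. Scheduled 2%. Norvale agreement on 4-2-2: 4-2-3-1 not covered. → 2%.
Sum: 23% + 18% + 29% + 2% = 72%.

72%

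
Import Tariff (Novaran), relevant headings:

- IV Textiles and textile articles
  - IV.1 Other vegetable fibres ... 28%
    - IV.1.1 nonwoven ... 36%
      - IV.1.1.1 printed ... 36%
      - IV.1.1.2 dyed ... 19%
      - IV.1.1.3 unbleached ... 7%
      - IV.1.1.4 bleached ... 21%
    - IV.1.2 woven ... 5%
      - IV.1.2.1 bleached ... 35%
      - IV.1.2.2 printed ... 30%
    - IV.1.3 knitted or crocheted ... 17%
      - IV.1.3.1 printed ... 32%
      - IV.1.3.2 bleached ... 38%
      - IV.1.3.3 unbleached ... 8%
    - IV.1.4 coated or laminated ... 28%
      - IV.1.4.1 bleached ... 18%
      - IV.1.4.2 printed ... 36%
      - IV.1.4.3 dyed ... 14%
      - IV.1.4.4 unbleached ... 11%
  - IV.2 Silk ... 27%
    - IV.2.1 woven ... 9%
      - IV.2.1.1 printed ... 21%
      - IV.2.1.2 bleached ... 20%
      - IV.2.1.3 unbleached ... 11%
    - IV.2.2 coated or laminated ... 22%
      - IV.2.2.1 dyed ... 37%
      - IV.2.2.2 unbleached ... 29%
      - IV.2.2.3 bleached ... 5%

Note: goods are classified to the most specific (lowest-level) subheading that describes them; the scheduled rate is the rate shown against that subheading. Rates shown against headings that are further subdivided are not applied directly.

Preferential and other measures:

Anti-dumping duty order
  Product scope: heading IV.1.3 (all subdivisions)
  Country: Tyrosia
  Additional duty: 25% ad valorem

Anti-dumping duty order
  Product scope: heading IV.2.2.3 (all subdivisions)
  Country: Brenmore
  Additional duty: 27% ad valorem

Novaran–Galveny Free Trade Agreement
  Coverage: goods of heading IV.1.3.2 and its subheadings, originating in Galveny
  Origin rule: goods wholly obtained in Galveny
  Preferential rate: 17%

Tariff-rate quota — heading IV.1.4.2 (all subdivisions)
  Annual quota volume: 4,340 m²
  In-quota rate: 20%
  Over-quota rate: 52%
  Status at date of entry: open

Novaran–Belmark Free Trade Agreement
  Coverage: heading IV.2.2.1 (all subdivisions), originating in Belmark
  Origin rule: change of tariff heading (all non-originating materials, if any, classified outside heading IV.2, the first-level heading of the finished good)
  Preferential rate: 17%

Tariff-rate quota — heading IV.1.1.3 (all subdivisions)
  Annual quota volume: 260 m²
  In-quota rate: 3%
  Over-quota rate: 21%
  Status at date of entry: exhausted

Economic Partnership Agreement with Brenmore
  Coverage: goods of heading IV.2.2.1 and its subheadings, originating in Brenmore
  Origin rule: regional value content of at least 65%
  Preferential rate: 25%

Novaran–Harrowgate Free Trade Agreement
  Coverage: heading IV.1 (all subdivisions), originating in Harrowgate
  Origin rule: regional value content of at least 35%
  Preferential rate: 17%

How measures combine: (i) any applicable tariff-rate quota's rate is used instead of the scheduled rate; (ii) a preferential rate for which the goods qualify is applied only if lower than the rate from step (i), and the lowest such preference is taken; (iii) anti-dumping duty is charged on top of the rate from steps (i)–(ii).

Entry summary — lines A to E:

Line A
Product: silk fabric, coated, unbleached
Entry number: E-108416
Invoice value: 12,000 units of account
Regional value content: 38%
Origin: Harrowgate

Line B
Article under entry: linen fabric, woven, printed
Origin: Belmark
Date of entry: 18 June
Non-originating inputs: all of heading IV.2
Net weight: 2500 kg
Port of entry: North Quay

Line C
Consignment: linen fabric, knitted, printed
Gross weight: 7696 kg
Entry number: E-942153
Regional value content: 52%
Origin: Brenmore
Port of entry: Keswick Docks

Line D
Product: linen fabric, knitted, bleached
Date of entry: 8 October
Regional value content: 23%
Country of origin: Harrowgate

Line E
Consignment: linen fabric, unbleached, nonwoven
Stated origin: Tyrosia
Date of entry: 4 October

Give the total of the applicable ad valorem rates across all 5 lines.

150%

Line A: silk → IV.2; coated → IV.2.2; unbleached → IV.2.2.2. Scheduled 29%. Harrowgate agreement on IV.1: IV.2.2.2 not covered. → 29%.
Line B: linen → IV.1; woven → IV.1.2; printed → IV.1.2.2. Scheduled 30%. Belmark agreement on IV.2.2.1: IV.1.2.2 not covered. → 30%.
Line C: linen → IV.1; knitted → IV.1.3; printed → IV.1.3.1. Scheduled 32%. Brenmore agreement on IV.2.2.1: IV.1.3.1 not covered. → 32%.
Line D: linen → IV.1; knitted → IV.1.3; bleached → IV.1.3.2. Scheduled 38%. Harrowgate agreement on IV.1: RVC < 35%. → 38%.
Line E: linen → IV.1; nonwoven → IV.1.1; unbleached → IV.1.1.3. Scheduled 7%. quota on IV.1.1.3 exhausted → over-quota 21%. → 21%.
Sum: 29% + 30% + 32% + 38% + 21% = 150%.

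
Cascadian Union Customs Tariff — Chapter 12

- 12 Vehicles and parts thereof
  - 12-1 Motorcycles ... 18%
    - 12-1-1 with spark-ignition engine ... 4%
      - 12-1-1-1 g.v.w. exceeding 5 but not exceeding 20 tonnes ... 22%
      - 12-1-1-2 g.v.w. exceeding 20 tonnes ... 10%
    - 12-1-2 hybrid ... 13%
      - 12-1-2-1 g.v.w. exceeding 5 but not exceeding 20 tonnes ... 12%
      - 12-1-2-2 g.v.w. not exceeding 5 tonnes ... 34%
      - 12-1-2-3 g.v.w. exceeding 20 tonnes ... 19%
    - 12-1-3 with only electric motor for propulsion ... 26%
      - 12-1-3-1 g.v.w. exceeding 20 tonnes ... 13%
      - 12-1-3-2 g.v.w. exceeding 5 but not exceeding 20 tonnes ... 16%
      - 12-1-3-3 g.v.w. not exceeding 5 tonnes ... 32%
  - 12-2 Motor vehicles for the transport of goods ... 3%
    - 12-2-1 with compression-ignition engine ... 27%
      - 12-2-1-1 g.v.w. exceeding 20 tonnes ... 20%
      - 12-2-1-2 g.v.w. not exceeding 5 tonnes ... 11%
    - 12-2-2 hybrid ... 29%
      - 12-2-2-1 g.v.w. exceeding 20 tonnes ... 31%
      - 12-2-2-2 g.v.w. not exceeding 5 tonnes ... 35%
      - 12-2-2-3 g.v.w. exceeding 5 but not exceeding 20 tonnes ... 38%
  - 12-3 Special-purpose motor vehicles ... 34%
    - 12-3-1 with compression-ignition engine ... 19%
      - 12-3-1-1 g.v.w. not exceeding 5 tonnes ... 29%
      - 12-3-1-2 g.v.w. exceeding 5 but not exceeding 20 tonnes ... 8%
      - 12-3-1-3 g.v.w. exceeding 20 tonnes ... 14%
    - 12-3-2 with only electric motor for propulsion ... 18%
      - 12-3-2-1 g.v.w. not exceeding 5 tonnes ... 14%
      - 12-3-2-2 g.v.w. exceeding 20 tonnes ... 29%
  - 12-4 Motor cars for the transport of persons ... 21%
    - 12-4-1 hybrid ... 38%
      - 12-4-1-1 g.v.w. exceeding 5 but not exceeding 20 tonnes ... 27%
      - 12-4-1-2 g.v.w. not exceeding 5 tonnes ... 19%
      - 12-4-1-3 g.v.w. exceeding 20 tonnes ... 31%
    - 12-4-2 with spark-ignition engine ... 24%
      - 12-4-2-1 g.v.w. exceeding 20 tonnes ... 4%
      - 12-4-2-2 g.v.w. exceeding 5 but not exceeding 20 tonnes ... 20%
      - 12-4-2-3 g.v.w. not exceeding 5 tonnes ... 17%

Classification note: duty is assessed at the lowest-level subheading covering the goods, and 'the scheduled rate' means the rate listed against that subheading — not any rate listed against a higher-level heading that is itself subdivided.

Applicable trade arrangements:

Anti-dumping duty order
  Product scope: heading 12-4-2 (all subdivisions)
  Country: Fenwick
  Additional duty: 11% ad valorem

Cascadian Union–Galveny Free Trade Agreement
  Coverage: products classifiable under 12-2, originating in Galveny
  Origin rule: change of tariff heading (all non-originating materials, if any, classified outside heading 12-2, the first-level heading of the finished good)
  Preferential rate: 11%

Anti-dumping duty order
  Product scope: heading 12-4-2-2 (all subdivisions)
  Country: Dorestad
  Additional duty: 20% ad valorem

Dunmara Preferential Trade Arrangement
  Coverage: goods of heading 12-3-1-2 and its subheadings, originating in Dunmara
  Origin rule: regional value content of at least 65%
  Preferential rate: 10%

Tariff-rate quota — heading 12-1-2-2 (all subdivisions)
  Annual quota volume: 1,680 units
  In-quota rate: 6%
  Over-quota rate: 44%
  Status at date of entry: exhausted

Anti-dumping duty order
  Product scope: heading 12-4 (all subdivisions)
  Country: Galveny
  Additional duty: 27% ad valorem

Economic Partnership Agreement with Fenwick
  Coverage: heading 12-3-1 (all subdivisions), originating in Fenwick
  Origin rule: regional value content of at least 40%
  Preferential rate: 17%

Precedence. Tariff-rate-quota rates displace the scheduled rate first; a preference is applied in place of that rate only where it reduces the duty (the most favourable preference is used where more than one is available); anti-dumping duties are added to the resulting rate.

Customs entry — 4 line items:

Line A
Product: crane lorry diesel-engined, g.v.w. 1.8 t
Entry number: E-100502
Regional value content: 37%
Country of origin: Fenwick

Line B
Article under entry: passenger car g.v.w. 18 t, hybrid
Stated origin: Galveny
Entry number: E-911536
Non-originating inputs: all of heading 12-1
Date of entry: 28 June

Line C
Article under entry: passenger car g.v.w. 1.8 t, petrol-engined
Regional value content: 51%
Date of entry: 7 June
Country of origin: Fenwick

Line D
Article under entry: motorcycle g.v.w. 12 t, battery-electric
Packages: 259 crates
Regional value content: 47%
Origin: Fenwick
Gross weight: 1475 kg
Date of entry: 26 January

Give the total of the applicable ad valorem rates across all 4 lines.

Line A: crane lorry → 12-3; diesel-engined → 12-3-1; g.v.w. 1.8 t → 12-3-1-1. Scheduled 29%. Fenwick agreement on 12-3-1: RVC < 40%. → 29%.
Line B: passenger car → 12-4; hybrid → 12-4-1; g.v.w. 18 t → 12-4-1-1. Scheduled 27%. Galveny agreement on 12-2: 12-4-1-1 not covered; anti-dumping (Galveny, 12-4): +27%; total 27% + 27% = 54%. → 54%.
Line C: passenger car → 12-4; petrol-engined → 12-4-2; g.v.w. 1.8 t → 12-4-2-3. Scheduled 17%. Fenwick agreement on 12-3-1: 12-4-2-3 not covered; anti-dumping (Fenwick, 12-4-2): +11%; total 17% + 11% = 28%. → 28%.
Line D: motorcycle → 12-1; battery-electric → 12-1-3; g.v.w. 12 t → 12-1-3-2. Scheduled 16%. Fenwick agreement on 12-3-1: 12-1-3-2 not covered. → 16%.
Sum: 29% + 54% + 28% + 16% = 127%.

127%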